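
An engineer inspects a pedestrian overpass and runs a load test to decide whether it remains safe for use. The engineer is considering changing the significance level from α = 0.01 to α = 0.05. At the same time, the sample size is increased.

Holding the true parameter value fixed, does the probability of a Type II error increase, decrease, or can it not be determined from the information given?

It decreases.

A larger α widens the rejection region, so when the alternative is true more outcomes lead to rejection — failing to reject becomes less likely. A larger sample reduces the standard error, pulling the sampling distribution under Ha further from the non-rejection region. Both changes push β in the same direction.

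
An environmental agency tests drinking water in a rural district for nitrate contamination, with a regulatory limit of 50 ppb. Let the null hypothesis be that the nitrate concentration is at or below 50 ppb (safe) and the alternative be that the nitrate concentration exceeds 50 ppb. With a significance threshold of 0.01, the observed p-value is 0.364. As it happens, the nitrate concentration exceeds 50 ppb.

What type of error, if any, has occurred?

Since p = 0.364 ≥ α = 0.01, H₀ is not rejected.
H₀ is false (actually the nitrate concentration exceeds 50 ppb).
Failing to reject a false H₀ is a Type II error.

Type II error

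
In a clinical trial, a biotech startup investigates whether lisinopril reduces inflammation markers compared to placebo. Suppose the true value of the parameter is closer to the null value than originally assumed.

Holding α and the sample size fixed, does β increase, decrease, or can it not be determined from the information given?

It increases.

A smaller departure from H₀ means the test statistic under Ha is distributed closer to where it would be under H₀; rejection becomes less likely.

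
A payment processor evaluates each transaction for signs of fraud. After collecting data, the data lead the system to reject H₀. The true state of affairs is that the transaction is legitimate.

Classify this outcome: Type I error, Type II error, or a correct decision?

Type I error

The conventional null hypothesis here is that the transaction is legitimate.
H₀ was rejected, but H₀ is actually true.
Rejecting a true null hypothesis is a Type I error (false positive).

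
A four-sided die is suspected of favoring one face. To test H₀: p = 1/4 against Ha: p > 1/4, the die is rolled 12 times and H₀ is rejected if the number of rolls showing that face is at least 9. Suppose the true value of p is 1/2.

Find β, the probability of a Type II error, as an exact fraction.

3797/4096

A Type II error is failing to reject when Ha holds: with p = 1/2, β = P(K ≤ 8).
Equivalently, β = 1 − P(K ≥ 9) = 3797/4096.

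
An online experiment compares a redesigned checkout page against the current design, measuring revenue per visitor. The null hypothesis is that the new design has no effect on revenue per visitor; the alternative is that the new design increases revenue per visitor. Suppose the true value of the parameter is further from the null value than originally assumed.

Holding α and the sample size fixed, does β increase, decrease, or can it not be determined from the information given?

It decreases.

A larger true effect moves the Ha sampling distribution further from the H₀ critical value, making rejection more likely when Ha is true.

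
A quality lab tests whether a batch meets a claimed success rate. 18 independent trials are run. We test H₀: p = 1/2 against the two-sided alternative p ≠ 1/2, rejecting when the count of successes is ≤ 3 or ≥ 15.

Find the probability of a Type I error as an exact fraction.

247/32768

α = P(K ≤ 3 or K ≥ 15 | p = 1/2), K ~ Binomial(18, 1/2).
By symmetry, α = 2·P(K ≤ 3) = 2·(1 + 18 + 153 + 816)/262144 = 1976/262144 = 247/32768.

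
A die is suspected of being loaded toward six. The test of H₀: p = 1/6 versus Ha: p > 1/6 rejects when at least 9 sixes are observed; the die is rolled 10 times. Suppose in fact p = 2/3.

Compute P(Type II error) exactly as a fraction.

17635/19683

A Type II error is failing to reject when Ha holds: with p = 2/3, β = P(Y ≤ 8).
Summing C(10,j)·(2/3)^j·(1/3)^{10-j} for j = 0..8 gives 17635/19683.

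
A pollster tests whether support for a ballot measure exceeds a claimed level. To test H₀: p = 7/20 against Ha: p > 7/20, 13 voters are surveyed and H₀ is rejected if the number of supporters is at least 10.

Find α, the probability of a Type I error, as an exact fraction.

5149806264519/2048000000000000

The Type I error probability is α = P(K ≥ 10) computed under H₀, where K ~ Binomial(13, 7/20).
P(K ≥ 10) = Σ_{j=10}^{13} C(13,j)·(7/20)^j·(13/20)^{13-j} = 5149806264519/2048000000000000.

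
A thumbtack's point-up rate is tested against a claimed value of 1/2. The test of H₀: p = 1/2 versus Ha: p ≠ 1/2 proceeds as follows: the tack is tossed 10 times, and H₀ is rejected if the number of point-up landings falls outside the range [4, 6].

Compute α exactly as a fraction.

Under H₀, Y ~ Binomial(10, 1/2); α is the probability of landing in either tail, P(Y ≤ 3) + P(Y ≥ 7).
The two tails are symmetric, so α = 2·(1 + 10 + 45 + 120)/2^10 = 352/1024 = 11/32.

11/32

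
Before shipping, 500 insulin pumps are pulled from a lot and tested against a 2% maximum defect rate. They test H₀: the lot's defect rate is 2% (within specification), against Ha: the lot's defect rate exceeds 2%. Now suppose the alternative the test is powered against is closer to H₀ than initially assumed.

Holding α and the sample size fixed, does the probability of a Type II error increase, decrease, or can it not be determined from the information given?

A smaller departure from H₀ means the test statistic under Ha is distributed closer to where it would be under H₀; rejection becomes less likely.

It increases.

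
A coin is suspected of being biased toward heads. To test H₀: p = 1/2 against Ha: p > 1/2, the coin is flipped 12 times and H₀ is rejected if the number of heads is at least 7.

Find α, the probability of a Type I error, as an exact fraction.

793/2048

The Type I error probability is α = P(X ≥ 7) computed under H₀, where X ~ Binomial(12, 1/2).
P(X ≥ 7) = [C(12,7) + C(12,8) + C(12,9) + C(12,10) + C(12,11) + C(12,12)] / 2^12 = (792 + 495 + 220 + 66 + 12 + 1) / 4096 = 1586/4096 = 793/2048.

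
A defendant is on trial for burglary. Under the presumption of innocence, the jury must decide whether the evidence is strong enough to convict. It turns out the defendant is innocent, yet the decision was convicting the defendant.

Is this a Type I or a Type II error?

Type I error

The null hypothesis here is that the defendant is innocent.
'Convicting the defendant' corresponds to rejecting H₀.
H₀ was rejected but H₀ is true — a Type I error (false positive).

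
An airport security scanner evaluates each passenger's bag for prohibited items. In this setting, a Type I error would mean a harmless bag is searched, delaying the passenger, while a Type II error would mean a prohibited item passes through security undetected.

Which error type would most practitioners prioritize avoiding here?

Type II error

The Type II consequence (a prohibited item passes through security undetected) is more severe than the Type I consequence (a harmless bag is searched, delaying the passenger).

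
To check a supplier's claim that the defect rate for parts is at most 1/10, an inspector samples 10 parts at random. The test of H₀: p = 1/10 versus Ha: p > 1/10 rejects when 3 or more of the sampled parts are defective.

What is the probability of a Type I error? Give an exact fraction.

The significance level is the probability, assuming p = 1/10, of seeing 3 or more defectives in 10 draws.
α = 1 − P(Y ≤ 2) = 1 − 1162261467/1250000000 = 87738533/1250000000.

87738533/1250000000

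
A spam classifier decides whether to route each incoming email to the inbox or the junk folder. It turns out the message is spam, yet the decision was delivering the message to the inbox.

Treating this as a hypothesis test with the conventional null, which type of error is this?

The null hypothesis here is that the message is legitimate (not spam).
'Delivering the message to the inbox' corresponds to failing to reject H₀.
H₀ was not rejected but H₀ is false — a Type II error (false negative).

Type II error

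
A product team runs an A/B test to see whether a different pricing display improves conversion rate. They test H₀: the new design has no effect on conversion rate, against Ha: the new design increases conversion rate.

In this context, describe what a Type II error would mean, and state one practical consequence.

A Type II error is failing to reject H₀ when H₀ is false.
Here that means keeping the current design when actually the new design increases conversion rate.

A Type II error would mean concluding that the new design has no effect on conversion rate (or at least failing to establish that the new design increases conversion rate) when in fact the new design increases conversion rate. Consequence: a genuinely better design is discarded.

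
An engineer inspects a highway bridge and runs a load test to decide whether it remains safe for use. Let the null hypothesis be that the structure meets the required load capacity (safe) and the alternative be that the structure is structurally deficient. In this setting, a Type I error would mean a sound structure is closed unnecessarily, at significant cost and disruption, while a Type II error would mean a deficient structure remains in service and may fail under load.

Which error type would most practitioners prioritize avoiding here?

Type II error

The Type II consequence (a deficient structure remains in service and may fail under load) is more severe than the Type I consequence (a sound structure is closed unnecessarily, at significant cost and disruption).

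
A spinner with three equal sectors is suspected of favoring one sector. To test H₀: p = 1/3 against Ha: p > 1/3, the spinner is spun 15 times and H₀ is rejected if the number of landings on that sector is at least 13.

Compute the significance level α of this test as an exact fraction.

Under H₀, Y ~ Binomial(15, 1/3), and α = P(Y ≥ 13).
P(Y ≥ 13) = Σ_{j=13}^{15} C(15,j)·(1/3)^j·(2/3)^{15-j} = 451/14348907.

451/14348907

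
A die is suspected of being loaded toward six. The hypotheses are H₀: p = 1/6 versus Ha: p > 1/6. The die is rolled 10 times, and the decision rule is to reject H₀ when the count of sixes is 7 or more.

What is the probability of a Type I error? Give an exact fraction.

337/1259712

Under H₀, K ~ Binomial(10, 1/6), and α = P(K ≥ 7).
Adding the binomial terms for j = 7 through 10 with p = 1/6 yields 337/1259712.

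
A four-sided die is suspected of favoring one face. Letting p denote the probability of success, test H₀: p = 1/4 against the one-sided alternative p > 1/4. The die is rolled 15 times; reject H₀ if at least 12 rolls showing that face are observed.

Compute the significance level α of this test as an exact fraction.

3319/268435456

The Type I error probability is α = P(X ≥ 12) computed under H₀, where X ~ Binomial(15, 1/4).
Summing C(15,j)(1/4)^j(3/4)^{15−j} for j = 12,…,15 gives 3319/268435456.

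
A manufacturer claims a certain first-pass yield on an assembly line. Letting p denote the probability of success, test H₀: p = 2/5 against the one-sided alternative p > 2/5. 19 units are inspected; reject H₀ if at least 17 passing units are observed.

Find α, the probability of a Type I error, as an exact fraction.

Under H₀, X ~ Binomial(19, 2/5), and α = P(X ≥ 17).
Summing C(19,j)(2/5)^j(3/5)^{19−j} for j = 17,…,19 gives 217186304/19073486328125.

217186304/19073486328125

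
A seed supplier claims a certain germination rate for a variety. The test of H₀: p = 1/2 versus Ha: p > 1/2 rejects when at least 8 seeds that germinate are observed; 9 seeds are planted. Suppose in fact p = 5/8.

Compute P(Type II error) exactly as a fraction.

3803679/4194304

Under the alternative p = 5/8, X ~ Binomial(9, 5/8); β is the probability the test does not reject, P(X < 8).
Summing C(9,j)·(5/8)^j·(3/8)^{9-j} for j = 0..7 gives 3803679/4194304.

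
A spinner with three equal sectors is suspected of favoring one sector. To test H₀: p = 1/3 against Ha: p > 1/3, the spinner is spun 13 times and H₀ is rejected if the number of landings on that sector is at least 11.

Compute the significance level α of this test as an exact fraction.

α = P(reject H₀ | H₀ true) = P(K ≥ 11 | p = 1/3), with K ~ Binomial(13, 1/3).
Summing C(13,j)(1/3)^j(2/3)^{13−j} for j = 11,…,13 gives 113/531441.

113/531441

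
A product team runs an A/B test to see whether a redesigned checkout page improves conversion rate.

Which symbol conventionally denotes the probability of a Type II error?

P(Type II error) = P(fail to reject H₀ | H₀ false) = β.

β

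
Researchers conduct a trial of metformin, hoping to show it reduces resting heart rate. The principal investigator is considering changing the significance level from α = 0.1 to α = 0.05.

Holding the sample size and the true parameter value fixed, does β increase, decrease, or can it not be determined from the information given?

Lowering α raises the bar for rejection; under Ha, the test now fails to reject on outcomes it previously would have rejected.

It increases.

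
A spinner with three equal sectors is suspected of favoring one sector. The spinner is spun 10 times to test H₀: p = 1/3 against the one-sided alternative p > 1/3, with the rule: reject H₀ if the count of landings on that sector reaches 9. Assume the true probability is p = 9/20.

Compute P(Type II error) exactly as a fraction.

Under the alternative p = 9/20, Y ~ Binomial(10, 9/20); β is the probability the test does not reject, P(Y < 9).
Summing C(10,j)·(9/20)^j·(11/20)^{10-j} for j = 0..8 gives 10193896961809/10240000000000.

10193896961809/10240000000000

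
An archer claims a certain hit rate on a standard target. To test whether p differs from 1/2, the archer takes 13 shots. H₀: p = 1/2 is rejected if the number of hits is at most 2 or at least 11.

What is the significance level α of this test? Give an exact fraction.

The significance level is the null-hypothesis probability of the rejection region {≤2} ∪ {≥11}.
The two tails are symmetric, so α = 2·(1 + 13 + 78)/2^13 = 184/8192 = 23/1024.

23/1024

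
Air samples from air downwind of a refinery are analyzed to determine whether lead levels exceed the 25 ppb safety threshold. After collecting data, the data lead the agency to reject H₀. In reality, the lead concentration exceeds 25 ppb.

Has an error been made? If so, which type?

Neither — the decision is correct.

The conventional null hypothesis here is that the lead concentration is at or below 25 ppb (safe).
The test rejected a false H₀ — the decision matches the true state.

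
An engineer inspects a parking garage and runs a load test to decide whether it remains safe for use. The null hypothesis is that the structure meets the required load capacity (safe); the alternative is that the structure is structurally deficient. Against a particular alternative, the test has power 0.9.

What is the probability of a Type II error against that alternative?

Power = 1 − β, so β = 1 − 0.9 = 0.1.

0.1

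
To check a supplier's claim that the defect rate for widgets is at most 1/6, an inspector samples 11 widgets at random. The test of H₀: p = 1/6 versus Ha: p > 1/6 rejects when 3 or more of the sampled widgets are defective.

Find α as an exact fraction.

3671303/13436928

Under H₀, S ~ Binomial(11, 1/6); the Type I error rate is P(S ≥ 3).
Via the complement, α = 1 − Σ_{j=0}^{2} C(11,j)(1/6)^j(5/6)^{11-j} = 3671303/13436928.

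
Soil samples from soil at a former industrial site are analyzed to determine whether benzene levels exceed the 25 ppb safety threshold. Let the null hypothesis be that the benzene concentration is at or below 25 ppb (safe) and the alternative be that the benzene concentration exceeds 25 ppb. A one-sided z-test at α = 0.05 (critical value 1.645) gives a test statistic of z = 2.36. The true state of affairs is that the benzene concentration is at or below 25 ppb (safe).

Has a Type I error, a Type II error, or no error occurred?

Type I error

Since z = 2.36 > z* = 1.645, H₀ is rejected.
H₀ is true (actually the benzene concentration is at or below 25 ppb (safe)).
Rejecting a true H₀ is a Type I error.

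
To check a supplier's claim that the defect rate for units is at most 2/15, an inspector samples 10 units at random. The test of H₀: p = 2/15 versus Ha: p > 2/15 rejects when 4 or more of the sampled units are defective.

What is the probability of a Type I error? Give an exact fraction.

6543935072/192216796875

Under H₀, S ~ Binomial(10, 2/15); the Type I error rate is P(S ≥ 4).
Computing the lower-tail complement: 1 − 185672861803/192216796875 = 6543935072/192216796875.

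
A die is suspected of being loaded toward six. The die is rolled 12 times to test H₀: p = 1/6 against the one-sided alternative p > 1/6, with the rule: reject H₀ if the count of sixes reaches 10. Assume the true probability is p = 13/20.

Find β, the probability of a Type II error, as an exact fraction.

Under the alternative p = 13/20, K ~ Binomial(12, 13/20); β is the probability the test does not reject, P(K < 10).
Adding the binomial probabilities P(K=0)+…+P(K=9) at p = 13/20 gives 695265215827749/819200000000000.

695265215827749/819200000000000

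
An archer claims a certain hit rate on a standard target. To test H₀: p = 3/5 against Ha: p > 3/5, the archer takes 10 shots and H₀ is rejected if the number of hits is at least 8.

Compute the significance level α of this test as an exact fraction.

1633689/9765625

α = P(reject H₀ | H₀ true) = P(Y ≥ 8 | p = 3/5), with Y ~ Binomial(10, 3/5).
Adding the binomial terms for j = 8 through 10 with p = 3/5 yields 1633689/9765625.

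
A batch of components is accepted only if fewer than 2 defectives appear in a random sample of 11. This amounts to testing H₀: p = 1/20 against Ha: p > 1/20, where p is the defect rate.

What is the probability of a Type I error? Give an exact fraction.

2086801226597/20480000000000

The significance level is the probability, assuming p = 1/20, of seeing 2 or more defectives in 11 draws.
α = 1 − P(Y ≤ 1) = 1 − 18393198773403/20480000000000 = 2086801226597/20480000000000.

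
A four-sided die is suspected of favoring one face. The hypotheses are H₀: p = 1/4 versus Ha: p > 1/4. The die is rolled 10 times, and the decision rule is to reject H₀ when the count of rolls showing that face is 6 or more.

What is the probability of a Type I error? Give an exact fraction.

Under H₀, S ~ Binomial(10, 1/4), and α = P(S ≥ 6).
P(S ≥ 6) = Σ_{j=6}^{10} C(10,j)·(1/4)^j·(3/4)^{10-j} = 10343/524288.

10343/524288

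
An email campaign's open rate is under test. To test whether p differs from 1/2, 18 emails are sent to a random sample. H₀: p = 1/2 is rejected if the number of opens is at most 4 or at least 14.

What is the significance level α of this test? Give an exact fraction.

α = P(K ≤ 4 or K ≥ 14 | p = 1/2), K ~ Binomial(18, 1/2).
The two tails are symmetric, so α = 2·(1 + 18 + 153 + 816 + 3060)/2^18 = 8096/262144 = 253/8192.

253/8192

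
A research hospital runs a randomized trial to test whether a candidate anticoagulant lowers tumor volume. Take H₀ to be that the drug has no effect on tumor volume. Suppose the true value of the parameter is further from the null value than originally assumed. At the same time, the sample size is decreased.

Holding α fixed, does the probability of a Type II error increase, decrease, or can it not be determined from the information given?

The first change alone would make β decrease; the second alone would make β increase. Which effect dominates depends on the magnitudes, which are not given.

Cannot be determined from the information given.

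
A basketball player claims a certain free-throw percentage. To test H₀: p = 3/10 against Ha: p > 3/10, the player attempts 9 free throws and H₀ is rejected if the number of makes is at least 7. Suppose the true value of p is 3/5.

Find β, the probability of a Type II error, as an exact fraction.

A Type II error is failing to reject when Ha holds: with p = 3/5, β = P(Y ≤ 6).
Summing C(9,j)·(3/5)^j·(2/5)^{9-j} for j = 0..6 gives 1500416/1953125.

1500416/1953125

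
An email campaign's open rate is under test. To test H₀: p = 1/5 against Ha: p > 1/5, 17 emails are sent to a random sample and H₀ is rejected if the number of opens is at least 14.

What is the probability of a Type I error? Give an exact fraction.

9153/152587890625

Under H₀, S ~ Binomial(17, 1/5), and α = P(S ≥ 14).
Summing C(17,j)(1/5)^j(4/5)^{17−j} for j = 14,…,17 gives 9153/152587890625.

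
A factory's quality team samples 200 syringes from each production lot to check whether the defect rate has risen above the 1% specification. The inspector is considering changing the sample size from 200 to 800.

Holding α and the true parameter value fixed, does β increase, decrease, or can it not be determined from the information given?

It decreases.

More data shrinks sampling variability; the test statistic under Ha concentrates further from the null value, making rejection more likely.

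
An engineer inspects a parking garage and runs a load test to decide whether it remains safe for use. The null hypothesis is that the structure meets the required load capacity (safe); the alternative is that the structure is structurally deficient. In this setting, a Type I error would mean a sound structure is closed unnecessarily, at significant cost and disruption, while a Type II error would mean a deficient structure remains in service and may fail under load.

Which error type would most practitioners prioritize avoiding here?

Type II error

The Type II consequence (a deficient structure remains in service and may fail under load) is more severe than the Type I consequence (a sound structure is closed unnecessarily, at significant cost and disruption).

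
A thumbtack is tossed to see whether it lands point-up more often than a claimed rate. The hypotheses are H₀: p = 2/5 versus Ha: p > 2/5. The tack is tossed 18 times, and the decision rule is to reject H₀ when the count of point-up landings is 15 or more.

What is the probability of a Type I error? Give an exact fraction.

The Type I error probability is α = P(Y ≥ 15) computed under H₀, where Y ~ Binomial(18, 2/5).
P(Y ≥ 15) = Σ_{j=15}^{18} C(18,j)·(2/5)^j·(3/5)^{18-j} = 163905536/762939453125.

163905536/762939453125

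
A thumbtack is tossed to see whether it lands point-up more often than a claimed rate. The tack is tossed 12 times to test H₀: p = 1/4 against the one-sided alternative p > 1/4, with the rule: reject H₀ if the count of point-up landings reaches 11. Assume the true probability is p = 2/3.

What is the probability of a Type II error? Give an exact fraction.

β = P(fail to reject H₀ | Ha true) = P(S ≤ 10 | p = 2/3), S ~ Binomial(12, 2/3).
Summing C(12,j)·(2/3)^j·(1/3)^{12-j} for j = 0..10 gives 502769/531441.

502769/531441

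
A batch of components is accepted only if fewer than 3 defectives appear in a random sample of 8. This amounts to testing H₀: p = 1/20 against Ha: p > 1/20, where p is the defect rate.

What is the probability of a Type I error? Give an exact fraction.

148178379/25600000000

The significance level is the probability, assuming p = 1/20, of seeing 3 or more defectives in 8 draws.
Via the complement, α = 1 − Σ_{j=0}^{2} C(8,j)(1/20)^j(19/20)^{8-j} = 148178379/25600000000.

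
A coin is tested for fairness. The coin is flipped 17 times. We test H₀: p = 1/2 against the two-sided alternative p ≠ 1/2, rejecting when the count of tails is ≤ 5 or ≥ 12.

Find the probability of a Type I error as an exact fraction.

4701/32768

α = P(K ≤ 5 or K ≥ 12 | p = 1/2), K ~ Binomial(17, 1/2).
The two tails are symmetric, so α = 2·(1 + 17 + 136 + 680 + 2380 + 6188)/2^17 = 18804/131072 = 4701/32768.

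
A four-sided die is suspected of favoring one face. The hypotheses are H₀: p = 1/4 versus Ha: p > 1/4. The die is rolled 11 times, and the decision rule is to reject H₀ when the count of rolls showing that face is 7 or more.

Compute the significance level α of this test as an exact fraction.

15857/2097152

Under H₀, K ~ Binomial(11, 1/4), and α = P(K ≥ 7).
Summing C(11,j)(1/4)^j(3/4)^{11−j} for j = 7,…,11 gives 15857/2097152.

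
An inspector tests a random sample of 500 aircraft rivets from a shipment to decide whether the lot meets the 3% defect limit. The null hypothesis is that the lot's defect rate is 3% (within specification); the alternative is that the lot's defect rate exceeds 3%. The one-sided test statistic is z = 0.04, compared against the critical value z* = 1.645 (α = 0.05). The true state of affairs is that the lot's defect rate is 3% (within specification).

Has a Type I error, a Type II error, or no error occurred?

Since z = 0.04 ≤ z* = 1.645, H₀ is not rejected.
H₀ is true (actually the lot's defect rate is 3% (within specification)).
The decision matches the true state — no error.

Neither — the decision is correct.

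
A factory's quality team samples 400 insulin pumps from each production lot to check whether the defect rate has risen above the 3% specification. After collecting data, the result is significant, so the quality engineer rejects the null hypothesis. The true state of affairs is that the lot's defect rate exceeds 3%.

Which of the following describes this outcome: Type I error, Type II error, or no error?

Neither — the decision is correct.

The conventional null hypothesis here is that the lot's defect rate is 3% (within specification).
The test rejected a false H₀ — the decision matches the true state.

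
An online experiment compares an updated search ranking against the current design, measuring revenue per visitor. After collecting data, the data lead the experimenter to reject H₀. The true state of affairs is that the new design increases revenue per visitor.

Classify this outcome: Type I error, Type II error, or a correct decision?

The conventional null hypothesis here is that the new design has no effect on revenue per visitor.
The test rejected a false H₀ — the decision matches the true state.

Neither — the decision is correct.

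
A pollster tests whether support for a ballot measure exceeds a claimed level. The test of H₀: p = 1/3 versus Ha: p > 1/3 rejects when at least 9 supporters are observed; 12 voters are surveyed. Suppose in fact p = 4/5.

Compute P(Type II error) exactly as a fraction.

10030813/48828125

β = P(fail to reject H₀ | Ha true) = P(X ≤ 8 | p = 4/5), X ~ Binomial(12, 4/5).
Summing C(12,j)·(4/5)^j·(1/5)^{12-j} for j = 0..8 gives 10030813/48828125.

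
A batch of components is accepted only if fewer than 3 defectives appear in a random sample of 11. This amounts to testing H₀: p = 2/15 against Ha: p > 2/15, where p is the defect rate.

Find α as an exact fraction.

2209953752/12814453125

The significance level is the probability, assuming p = 2/15, of seeing 3 or more defectives in 11 draws.
α = 1 − P(K ≤ 2) = 1 − 10604499373/12814453125 = 2209953752/12814453125.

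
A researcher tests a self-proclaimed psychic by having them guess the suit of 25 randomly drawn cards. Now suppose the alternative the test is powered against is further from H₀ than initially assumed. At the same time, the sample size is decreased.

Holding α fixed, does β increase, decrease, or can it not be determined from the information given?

The first change alone would make β decrease; the second alone would make β increase. Which effect dominates depends on the magnitudes, which are not given.

Cannot be determined from the information given.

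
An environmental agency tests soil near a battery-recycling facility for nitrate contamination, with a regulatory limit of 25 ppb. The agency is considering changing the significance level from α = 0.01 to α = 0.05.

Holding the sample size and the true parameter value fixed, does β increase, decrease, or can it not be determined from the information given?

It decreases.

With a larger α the critical value moves toward the center, so more of the Ha sampling distribution lies in the rejection region.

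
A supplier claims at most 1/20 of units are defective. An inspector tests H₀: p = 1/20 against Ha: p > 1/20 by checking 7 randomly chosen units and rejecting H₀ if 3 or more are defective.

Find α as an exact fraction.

The significance level is the probability, assuming p = 1/20, of seeing 3 or more defectives in 7 draws.
Computing the lower-tail complement: 1 − 255038197/256000000 = 961803/256000000.

961803/256000000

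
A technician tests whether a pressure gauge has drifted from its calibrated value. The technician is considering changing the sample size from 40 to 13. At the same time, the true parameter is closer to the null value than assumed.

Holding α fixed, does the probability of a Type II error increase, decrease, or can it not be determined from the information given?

Reducing n widens both sampling distributions, so the test has less ability to distinguish Ha from H₀. A smaller departure from H₀ means the test statistic under Ha is distributed closer to where it would be under H₀; rejection becomes less likely. Both changes push β in the same direction.

It increases.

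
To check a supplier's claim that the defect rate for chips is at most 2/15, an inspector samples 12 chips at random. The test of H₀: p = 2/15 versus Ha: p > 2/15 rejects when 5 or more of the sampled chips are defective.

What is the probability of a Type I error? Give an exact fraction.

127817017088/8649755859375

α = P(reject H₀ | H₀ true) = P(Y ≥ 5 | p = 2/15), Y ~ Binomial(12, 2/15).
Computing the lower-tail complement: 1 − 8521938842287/8649755859375 = 127817017088/8649755859375.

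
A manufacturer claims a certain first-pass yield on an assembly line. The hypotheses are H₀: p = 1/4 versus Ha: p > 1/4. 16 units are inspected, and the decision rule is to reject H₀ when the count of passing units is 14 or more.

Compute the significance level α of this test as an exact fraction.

α = P(reject H₀ | H₀ true) = P(S ≥ 14 | p = 1/4), with S ~ Binomial(16, 1/4).
P(S ≥ 14) = Σ_{j=14}^{16} C(16,j)·(1/4)^j·(3/4)^{16-j} = 1129/4294967296.

1129/4294967296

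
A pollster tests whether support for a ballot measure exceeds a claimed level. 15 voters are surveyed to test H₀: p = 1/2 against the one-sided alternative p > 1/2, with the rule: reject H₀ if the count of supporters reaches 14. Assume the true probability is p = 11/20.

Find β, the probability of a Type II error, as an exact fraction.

16356278262148423407/16384000000000000000

β = P(fail to reject H₀ | Ha true) = P(K ≤ 13 | p = 11/20), K ~ Binomial(15, 11/20).
Adding the binomial probabilities P(K=0)+…+P(K=13) at p = 11/20 gives 16356278262148423407/16384000000000000000.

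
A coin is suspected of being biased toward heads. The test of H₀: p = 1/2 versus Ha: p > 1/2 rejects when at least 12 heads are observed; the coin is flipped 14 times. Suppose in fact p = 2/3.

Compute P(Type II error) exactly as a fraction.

A Type II error is failing to reject when Ha holds: with p = 2/3, β = P(S ≤ 11).
Adding the binomial probabilities P(S=0)+…+P(S=11) at p = 2/3 gives 1426387/1594323.

1426387/1594323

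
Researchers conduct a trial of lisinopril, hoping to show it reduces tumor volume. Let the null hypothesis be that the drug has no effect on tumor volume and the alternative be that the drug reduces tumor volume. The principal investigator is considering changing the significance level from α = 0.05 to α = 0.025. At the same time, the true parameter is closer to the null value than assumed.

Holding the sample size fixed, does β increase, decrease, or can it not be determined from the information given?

A smaller α moves the rejection region further into the tail. With the alternative true, more outcomes now fall outside the rejection region, so failing to reject becomes more likely. A smaller true effect puts the Ha sampling distribution closer to H₀, so more of it falls in the non-rejection region. Both changes push β in the same direction.

It increases.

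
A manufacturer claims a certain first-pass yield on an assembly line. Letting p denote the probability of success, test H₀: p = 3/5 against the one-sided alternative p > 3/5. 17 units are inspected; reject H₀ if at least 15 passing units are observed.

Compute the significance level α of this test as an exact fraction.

Under H₀, X ~ Binomial(17, 3/5), and α = P(X ≥ 15).
Adding the binomial terms for j = 15 through 17 with p = 3/5 yields 1879706817/152587890625.

1879706817/152587890625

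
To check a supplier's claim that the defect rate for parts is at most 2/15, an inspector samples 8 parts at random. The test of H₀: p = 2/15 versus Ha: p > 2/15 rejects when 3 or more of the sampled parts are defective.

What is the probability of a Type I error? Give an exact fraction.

α = P(reject H₀ | H₀ true) = P(K ≥ 3 | p = 2/15), K ~ Binomial(8, 2/15).
α = 1 − P(K ≤ 2) = 1 − 786769867/854296875 = 67527008/854296875.

67527008/854296875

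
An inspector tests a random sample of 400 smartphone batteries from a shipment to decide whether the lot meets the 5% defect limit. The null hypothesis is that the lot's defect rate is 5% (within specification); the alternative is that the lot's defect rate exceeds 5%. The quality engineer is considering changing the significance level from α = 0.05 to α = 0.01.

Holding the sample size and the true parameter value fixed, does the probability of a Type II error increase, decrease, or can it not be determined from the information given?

Lowering α raises the bar for rejection; under Ha, the test now fails to reject on outcomes it previously would have rejected.

It increases.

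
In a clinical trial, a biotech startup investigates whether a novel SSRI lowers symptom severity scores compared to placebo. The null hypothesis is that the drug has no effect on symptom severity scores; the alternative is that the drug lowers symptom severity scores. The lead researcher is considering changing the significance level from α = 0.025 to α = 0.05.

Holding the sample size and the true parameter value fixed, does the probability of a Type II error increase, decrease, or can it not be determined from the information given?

It decreases.

Relaxing α lowers the evidence threshold; under Ha, outcomes that previously fell short now trigger rejection.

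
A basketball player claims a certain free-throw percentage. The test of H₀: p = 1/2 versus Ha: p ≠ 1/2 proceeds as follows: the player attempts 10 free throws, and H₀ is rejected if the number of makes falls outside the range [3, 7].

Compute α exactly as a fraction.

α = P(S ≤ 2 or S ≥ 8 | p = 1/2), S ~ Binomial(10, 1/2).
Each tail has probability (1 + 10 + 45)/1024; doubling gives α = 112/1024 = 7/64.

7/64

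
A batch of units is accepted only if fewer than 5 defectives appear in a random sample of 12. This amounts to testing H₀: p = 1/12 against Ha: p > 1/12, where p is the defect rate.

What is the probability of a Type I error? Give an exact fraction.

2867643737/1486016741376

The significance level is the probability, assuming p = 1/12, of seeing 5 or more defectives in 12 draws.
Computing the lower-tail complement: 1 − 1483149097639/1486016741376 = 2867643737/1486016741376.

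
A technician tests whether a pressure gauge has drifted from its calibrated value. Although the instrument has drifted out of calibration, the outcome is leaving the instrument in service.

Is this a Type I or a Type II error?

Type II error

The null hypothesis here is that the instrument is correctly calibrated.
'Leaving the instrument in service' corresponds to failing to reject H₀.
H₀ was not rejected but H₀ is false — a Type II error (false negative).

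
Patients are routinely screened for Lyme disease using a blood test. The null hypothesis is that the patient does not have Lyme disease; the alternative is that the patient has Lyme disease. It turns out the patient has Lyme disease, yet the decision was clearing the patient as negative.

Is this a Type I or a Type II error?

Type II error

'Clearing the patient as negative' corresponds to failing to reject H₀.
H₀ was not rejected but H₀ is false — a Type II error (false negative).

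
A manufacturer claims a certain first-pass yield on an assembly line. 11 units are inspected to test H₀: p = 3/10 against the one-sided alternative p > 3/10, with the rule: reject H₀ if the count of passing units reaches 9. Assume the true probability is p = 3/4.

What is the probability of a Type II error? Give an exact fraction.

A Type II error is failing to reject when Ha holds: with p = 3/4, β = P(K ≤ 8).
Summing C(11,j)·(3/4)^j·(1/4)^{11-j} for j = 0..8 gives 2285053/4194304.

2285053/4194304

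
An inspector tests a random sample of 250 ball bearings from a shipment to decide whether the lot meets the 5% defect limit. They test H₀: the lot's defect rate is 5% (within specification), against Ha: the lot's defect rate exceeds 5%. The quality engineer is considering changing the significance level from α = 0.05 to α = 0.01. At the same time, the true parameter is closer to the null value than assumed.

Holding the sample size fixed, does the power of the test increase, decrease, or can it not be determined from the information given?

A smaller α moves the rejection region further into the tail. With the alternative true, more outcomes now fall outside the rejection region, so failing to reject becomes more likely. A smaller departure from H₀ means the test statistic under Ha is distributed closer to where it would be under H₀; rejection becomes less likely. Both changes push β in the same direction.
Since power = 1 − β and β increases, power decreases.

It decreases.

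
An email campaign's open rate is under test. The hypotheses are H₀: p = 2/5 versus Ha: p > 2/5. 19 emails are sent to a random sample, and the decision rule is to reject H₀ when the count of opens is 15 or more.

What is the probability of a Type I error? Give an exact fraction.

2443902976/3814697265625

Under H₀, K ~ Binomial(19, 2/5), and α = P(K ≥ 15).
P(K ≥ 15) = Σ_{j=15}^{19} C(19,j)·(2/5)^j·(3/5)^{19-j} = 2443902976/3814697265625.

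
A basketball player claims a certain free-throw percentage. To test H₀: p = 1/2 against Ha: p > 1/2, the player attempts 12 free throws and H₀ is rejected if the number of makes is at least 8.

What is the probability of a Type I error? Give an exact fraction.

397/2048

The Type I error probability is α = P(K ≥ 8) computed under H₀, where K ~ Binomial(12, 1/2).
That's C(12,8) + C(12,9) + C(12,10) + C(12,11) + C(12,12) over 2^12, i.e. (495 + 220 + 66 + 12 + 1)/4096 = 794/4096 = 397/2048.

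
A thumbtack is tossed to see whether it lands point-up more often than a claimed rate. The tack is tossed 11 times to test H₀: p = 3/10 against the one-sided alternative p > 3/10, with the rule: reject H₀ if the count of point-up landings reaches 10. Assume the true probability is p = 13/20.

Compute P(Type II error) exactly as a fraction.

β = P(fail to reject H₀ | Ha true) = P(X ≤ 9 | p = 13/20), X ~ Binomial(11, 13/20).
Adding the binomial probabilities P(X=0)+…+P(X=9) at p = 13/20 gives 19239273573359/20480000000000.

19239273573359/20480000000000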